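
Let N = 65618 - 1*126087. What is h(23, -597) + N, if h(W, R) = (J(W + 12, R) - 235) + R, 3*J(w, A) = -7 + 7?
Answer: -61301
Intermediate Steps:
N = -60469 (N = 65618 - 126087 = -60469)
J(w, A) = 0 (J(w, A) = (-7 + 7)/3 = (1/3)*0 = 0)
h(W, R) = -235 + R (h(W, R) = (0 - 235) + R = -235 + R)
h(23, -597) + N = (-235 - 597) - 60469 = -832 - 60469 = -61301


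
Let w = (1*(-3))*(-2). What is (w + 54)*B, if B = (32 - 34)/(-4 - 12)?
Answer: 15/2 ≈ 7.5000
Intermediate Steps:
w = 6 (w = -3*(-2) = 6)
B = 1/8 (B = -2/(-16) = -2*(-1/16) = 1/8 ≈ 0.12500)
(w + 54)*B = (6 + 54)*(1/8) = 60*(1/8) = 15/2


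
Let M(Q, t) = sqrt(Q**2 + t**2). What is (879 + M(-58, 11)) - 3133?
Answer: -2254 + sqrt(3485) ≈ -2195.0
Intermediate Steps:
(879 + M(-58, 11)) - 3133 = (879 + sqrt((-58)**2 + 11**2)) - 3133 = (879 + sqrt(3364 + 121)) - 3133 = (879 + sqrt(3485)) - 3133 = -2254 + sqrt(3485)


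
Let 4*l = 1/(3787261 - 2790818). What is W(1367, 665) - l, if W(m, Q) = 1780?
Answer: 7094674159/3985772 ≈ 1780.0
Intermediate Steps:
l = 1/3985772 (l = 1/(4*(3787261 - 2790818)) = (¼)/996443 = (¼)*(1/996443) = 1/3985772 ≈ 2.5089e-7)
W(1367, 665) - l = 1780 - 1*1/3985772 = 1780 - 1/3985772 = 7094674159/3985772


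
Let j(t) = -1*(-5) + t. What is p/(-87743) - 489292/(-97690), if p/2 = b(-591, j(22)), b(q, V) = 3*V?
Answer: 21458061088/4285806835 ≈ 5.0068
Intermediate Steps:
j(t) = 5 + t
p = 162 (p = 2*(3*(5 + 22)) = 2*(3*27) = 2*81 = 162)
p/(-87743) - 489292/(-97690) = 162/(-87743) - 489292/(-97690) = 162*(-1/87743) - 489292*(-1/97690) = -162/87743 + 244646/48845 = 21458061088/4285806835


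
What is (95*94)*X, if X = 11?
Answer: 98230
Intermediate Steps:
(95*94)*X = (95*94)*11 = 8930*11 = 98230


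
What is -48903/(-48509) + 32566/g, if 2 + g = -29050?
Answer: -79507069/704641734 ≈ -0.11283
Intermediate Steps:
g = -29052 (g = -2 - 29050 = -29052)
-48903/(-48509) + 32566/g = -48903/(-48509) + 32566/(-29052) = -48903*(-1/48509) + 32566*(-1/29052) = 48903/48509 - 16283/14526 = -79507069/704641734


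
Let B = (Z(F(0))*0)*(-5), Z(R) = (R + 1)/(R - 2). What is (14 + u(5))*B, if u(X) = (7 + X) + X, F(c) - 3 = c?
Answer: 0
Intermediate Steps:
F(c) = 3 + c
u(X) = 7 + 2*X
Z(R) = (1 + R)/(-2 + R)
B = 0 (B = (((1 + (3 + 0))/(-2 + (3 + 0)))*0)*(-5) = (((1 + 3)/(-2 + 3))*0)*(-5) = ((4/1)*0)*(-5) = ((1*4)*0)*(-5) = (4*0)*(-5) = 0*(-5) = 0)
(14 + u(5))*B = (14 + (7 + 2*5))*0 = (14 + (7 + 10))*0 = (14 + 17)*0 = 31*0 = 0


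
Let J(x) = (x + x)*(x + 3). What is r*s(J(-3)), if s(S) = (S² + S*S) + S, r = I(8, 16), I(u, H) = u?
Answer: 0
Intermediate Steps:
J(x) = 2*x*(3 + x) (J(x) = (2*x)*(3 + x) = 2*x*(3 + x))
r = 8
s(S) = S + 2*S² (s(S) = (S² + S²) + S = 2*S² + S = S + 2*S²)
r*s(J(-3)) = 8*((2*(-3)*(3 - 3))*(1 + 2*(2*(-3)*(3 - 3)))) = 8*((2*(-3)*0)*(1 + 2*(2*(-3)*0))) = 8*(0*(1 + 2*0)) = 8*(0*(1 + 0)) = 8*(0*1) = 8*0 = 0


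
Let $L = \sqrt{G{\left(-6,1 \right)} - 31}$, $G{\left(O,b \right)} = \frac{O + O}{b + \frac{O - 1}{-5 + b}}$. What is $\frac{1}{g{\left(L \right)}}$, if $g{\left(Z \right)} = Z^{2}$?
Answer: $- \frac{11}{389} \approx -0.028278$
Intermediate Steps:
$G{\left(O,b \right)} = \frac{2 O}{b + \frac{-1 + O}{-5 + b}}$
$L = \frac{i \sqrt{4279}}{11}$ ($L = \sqrt{2 \left(-6\right) \frac{1}{-1 - 6 + 1^{2} - 5} \left(-5 + 1\right) - 31} = \sqrt{2 \left(-6\right) \frac{1}{-1 - 6 + 1 - 5} \left(-4\right) - 31} = \sqrt{2 \left(-6\right) \frac{1}{-11} \left(-4\right) - 31} = \sqrt{2 \left(-6\right) \left(- \frac{1}{11}\right) \left(-4\right) - 31} = \sqrt{- \frac{48}{11} - 31} = \sqrt{- \frac{389}{11}} = \frac{i \sqrt{4279}}{11} \approx 5.9467 i$)
$\frac{1}{g{\left(L \right)}} = \frac{1}{\left(\frac{i \sqrt{4279}}{11}\right)^{2}} = \frac{1}{- \frac{389}{11}} = - \frac{11}{389}$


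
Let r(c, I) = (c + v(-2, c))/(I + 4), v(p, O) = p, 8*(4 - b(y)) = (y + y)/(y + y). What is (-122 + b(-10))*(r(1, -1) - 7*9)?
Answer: 29925/4 ≈ 7481.3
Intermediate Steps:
b(y) = 31/8 (b(y) = 4 - (y + y)/(8*(y + y)) = 4 - 2*y/(8*(2*y)) = 4 - 2*y*1/(2*y)/8 = 4 - ⅛*1 = 4 - ⅛ = 31/8)
r(c, I) = (-2 + c)/(4 + I) (r(c, I) = (c - 2)/(I + 4) = (-2 + c)/(4 + I))
(-122 + b(-10))*(r(1, -1) - 7*9) = (-122 + 31/8)*((-2 + 1)/(4 - 1) - 7*9) = -945*(-1/3 - 63)/8 = -945*((⅓)*(-1) - 63)/8 = -945*(-⅓ - 63)/8 = -945/8*(-190/3) = 29925/4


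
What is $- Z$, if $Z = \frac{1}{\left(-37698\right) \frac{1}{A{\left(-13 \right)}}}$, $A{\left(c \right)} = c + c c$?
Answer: $\frac{26}{6283} \approx 0.0041381$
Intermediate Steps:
$A{\left(c \right)} = c + c^{2}$
$Z = - \frac{26}{6283}$ ($Z = \frac{1}{\left(-37698\right) \frac{1}{\left(-13\right) \left(1 - 13\right)}} = \frac{1}{\left(-37698\right) \frac{1}{\left(-13\right) \left(-12\right)}} = \frac{1}{\left(-37698\right) \frac{1}{156}} = \frac{1}{- \frac{6283}{26}} = - \frac{26}{6283} \approx -0.0041381$)
$- Z = \left(-1\right) \left(- \frac{26}{6283}\right) = \frac{26}{6283}$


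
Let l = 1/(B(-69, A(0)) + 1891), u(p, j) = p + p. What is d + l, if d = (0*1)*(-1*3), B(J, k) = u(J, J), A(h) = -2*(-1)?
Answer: 1/1753 ≈ 0.00057045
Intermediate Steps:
A(h) = 2
u(p, j) = 2*p
B(J, k) = 2*J
l = 1/1753 (l = 1/(2*(-69) + 1891) = 1/(-138 + 1891) = 1/1753 ≈ 0.00057045)
d = 0 (d = 0*(-3) = 0)
d + l = 0 + 1/1753 = 1/1753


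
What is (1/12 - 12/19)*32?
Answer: -1000/57 ≈ -17.544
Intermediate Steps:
(1/12 - 12/19)*32 = -125/228*32 = -1000/57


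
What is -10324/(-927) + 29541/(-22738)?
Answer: 207362605/21078126 ≈ 9.8378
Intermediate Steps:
-10324/(-927) + 29541/(-22738) = -10324*(-1/927) + 29541*(-1/22738) = 10324/927 - 29541/22738 = 207362605/21078126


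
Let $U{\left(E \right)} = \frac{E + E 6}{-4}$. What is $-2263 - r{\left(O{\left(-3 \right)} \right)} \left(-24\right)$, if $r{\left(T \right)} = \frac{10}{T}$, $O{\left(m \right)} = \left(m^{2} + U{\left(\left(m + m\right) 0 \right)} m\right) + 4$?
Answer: $- \frac{29179}{13} \approx -2244.5$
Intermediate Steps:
$U{\left(E \right)} = - \frac{7 E}{4}$ ($U{\left(E \right)} = \left(E + 6 E\right) \left(- \frac{1}{4}\right) = 7 E \left(- \frac{1}{4}\right) = - \frac{7 E}{4}$)
$O{\left(m \right)} = 4 + m^{2}$ ($O{\left(m \right)} = \left(m^{2} + - \frac{7 \left(m + m\right) 0}{4} m\right) + 4 = \left(m^{2} + - \frac{7 \cdot 2 m 0}{4} m\right) + 4 = \left(m^{2} + \left(- \frac{7}{4}\right) 0 m\right) + 4 = \left(m^{2} + 0 m\right) + 4 = \left(m^{2} + 0\right) + 4 = m^{2} + 4 = 4 + m^{2}$)
$-2263 - r{\left(O{\left(-3 \right)} \right)} \left(-24\right) = -2263 - \frac{10}{4 + \left(-3\right)^{2}} \left(-24\right) = -2263 - \frac{10}{4 + 9} \left(-24\right) = -2263 - \frac{10}{13} \left(-24\right) = -2263 - - \frac{240}{13} = -2263 + \frac{240}{13} = - \frac{29179}{13}$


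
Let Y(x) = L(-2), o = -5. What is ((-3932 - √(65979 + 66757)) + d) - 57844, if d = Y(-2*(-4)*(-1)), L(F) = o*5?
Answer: -61801 - 8*√2074 ≈ -62165.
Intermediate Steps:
L(F) = -25 (L(F) = -5*5 = -25)
Y(x) = -25
d = -25
((-3932 - √(65979 + 66757)) + d) - 57844 = ((-3932 - √(65979 + 66757)) - 25) - 57844 = ((-3932 - √132736) - 25) - 57844 = ((-3932 - 8*√2074) - 25) - 57844 = (-3957 - 8*√2074) - 57844 = -61801 - 8*√2074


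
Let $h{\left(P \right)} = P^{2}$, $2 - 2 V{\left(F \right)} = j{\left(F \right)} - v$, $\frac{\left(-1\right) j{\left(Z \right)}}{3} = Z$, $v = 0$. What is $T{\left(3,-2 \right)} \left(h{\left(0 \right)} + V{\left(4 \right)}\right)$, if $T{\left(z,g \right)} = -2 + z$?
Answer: $7$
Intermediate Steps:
$j{\left(Z \right)} = - 3 Z$
$V{\left(F \right)} = 1 + \frac{3 F}{2}$ ($V{\left(F \right)} = 1 - \frac{- 3 F - 0}{2} = 1 - \frac{- 3 F + 0}{2} = 1 - \frac{\left(-3\right) F}{2} = 1 + \frac{3 F}{2}$)
$T{\left(3,-2 \right)} \left(h{\left(0 \right)} + V{\left(4 \right)}\right) = \left(-2 + 3\right) \left(0^{2} + \left(1 + \frac{3}{2} \cdot 4\right)\right) = 1 \left(0 + \left(1 + 6\right)\right) = 1 \left(0 + 7\right) = 1 \cdot 7 = 7$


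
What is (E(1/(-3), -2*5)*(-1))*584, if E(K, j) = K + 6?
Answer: -9928/3 ≈ -3309.3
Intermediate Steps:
E(K, j) = 6 + K
(E(1/(-3), -2*5)*(-1))*584 = ((6 + 1/(-3))*(-1))*584 = ((6 - ⅓)*(-1))*584 = ((17/3)*(-1))*584 = -17/3*584 = -9928/3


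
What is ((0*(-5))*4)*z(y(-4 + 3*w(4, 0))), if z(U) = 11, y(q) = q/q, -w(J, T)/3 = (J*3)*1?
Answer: 0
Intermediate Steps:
w(J, T) = -9*J (w(J, T) = -3*J*3 = -3*3*J = -9*J)
y(q) = 1
((0*(-5))*4)*z(y(-4 + 3*w(4, 0))) = ((0*(-5))*4)*11 = (0*4)*11 = 0*11 = 0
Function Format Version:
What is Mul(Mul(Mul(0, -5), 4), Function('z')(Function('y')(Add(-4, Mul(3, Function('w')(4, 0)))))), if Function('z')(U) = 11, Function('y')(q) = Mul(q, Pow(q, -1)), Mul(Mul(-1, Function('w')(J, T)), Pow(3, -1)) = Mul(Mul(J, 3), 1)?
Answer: 0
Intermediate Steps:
Function('w')(J, T) = Mul(-9, J) (Function('w')(J, T) = Mul(-3, Mul(Mul(J, 3), 1)) = Mul(-3, Mul(Mul(3, J), 1)) = Mul(-3, Mul(3, J)) = Mul(-9, J))
Function('y')(q) = 1
Mul(Mul(Mul(0, -5), 4), Function('z')(Function('y')(Add(-4, Mul(3, Function('w')(4, 0)))))) = Mul(Mul(Mul(0, -5), 4), 11) = Mul(Mul(0, 4), 11) = Mul(0, 11) = 0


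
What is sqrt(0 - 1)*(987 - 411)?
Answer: 576*I ≈ 576.0*I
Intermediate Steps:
sqrt(0 - 1)*(987 - 411) = sqrt(-1)*576 = I*576 = 576*I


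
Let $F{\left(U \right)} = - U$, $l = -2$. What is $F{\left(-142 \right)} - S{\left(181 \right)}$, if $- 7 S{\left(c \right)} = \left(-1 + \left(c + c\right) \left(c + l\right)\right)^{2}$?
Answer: $\frac{4198652203}{7} \approx 5.9981 \cdot 10^{8}$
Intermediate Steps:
$S{\left(c \right)} = - \frac{\left(-1 + 2 c \left(-2 + c\right)\right)^{2}}{7}$ ($S{\left(c \right)} = - \frac{\left(-1 + \left(c + c\right) \left(c - 2\right)\right)^{2}}{7} = - \frac{\left(-1 + 2 c \left(-2 + c\right)\right)^{2}}{7}$)
$F{\left(-142 \right)} - S{\left(181 \right)} = \left(-1\right) \left(-142\right) - - \frac{\left(1 - 2 \cdot 181^{2} + 4 \cdot 181\right)^{2}}{7} = 142 - - \frac{\left(1 - 65522 + 724\right)^{2}}{7} = 142 - - \frac{\left(-64797\right)^{2}}{7} = 142 - \left(- \frac{1}{7}\right) 4198651209 = 142 - - \frac{4198651209}{7} = 142 + \frac{4198651209}{7} = \frac{4198652203}{7}$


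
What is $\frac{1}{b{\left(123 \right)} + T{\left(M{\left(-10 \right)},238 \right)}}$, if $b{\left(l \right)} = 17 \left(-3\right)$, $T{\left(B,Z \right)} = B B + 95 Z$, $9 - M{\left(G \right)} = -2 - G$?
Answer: $\frac{1}{22560} \approx 4.4326 \cdot 10^{-5}$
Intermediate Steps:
$M{\left(G \right)} = 11 + G$ ($M{\left(G \right)} = 9 - \left(-2 - G\right) = 9 + \left(2 + G\right) = 11 + G$)
$T{\left(B,Z \right)} = B^{2} + 95 Z$
$b{\left(l \right)} = -51$
$\frac{1}{b{\left(123 \right)} + T{\left(M{\left(-10 \right)},238 \right)}} = \frac{1}{-51 + \left(\left(11 - 10\right)^{2} + 95 \cdot 238\right)} = \frac{1}{-51 + \left(1^{2} + 22610\right)} = \frac{1}{-51 + \left(1 + 22610\right)} = \frac{1}{-51 + 22611} = \frac{1}{22560}$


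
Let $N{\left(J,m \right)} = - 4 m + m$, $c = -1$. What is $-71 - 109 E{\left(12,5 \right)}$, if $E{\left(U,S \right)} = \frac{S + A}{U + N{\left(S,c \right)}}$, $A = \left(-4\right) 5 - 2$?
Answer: $\frac{788}{15} \approx 52.533$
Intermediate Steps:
$N{\left(J,m \right)} = - 3 m$
$A = -22$ ($A = -20 - 2 = -22$)
$E{\left(U,S \right)} = \frac{-22 + S}{3 + U}$ ($E{\left(U,S \right)} = \frac{S - 22}{U - -3} = \frac{-22 + S}{U + 3} = \frac{-22 + S}{3 + U}$)
$-71 - 109 E{\left(12,5 \right)} = -71 - 109 \frac{-22 + 5}{3 + 12} = -71 - 109 \cdot \frac{1}{15} \left(-17\right) = -71 - - \frac{1853}{15} = -71 + \frac{1853}{15} = \frac{788}{15}$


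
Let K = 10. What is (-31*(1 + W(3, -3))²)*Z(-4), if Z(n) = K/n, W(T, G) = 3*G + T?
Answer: 3875/2 ≈ 1937.5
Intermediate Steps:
W(T, G) = T + 3*G
Z(n) = 10/n
(-31*(1 + W(3, -3))²)*Z(-4) = (-31*(1 + (3 + 3*(-3)))²)*(10/(-4)) = (-31*(1 + (3 - 9))²)*(10*(-¼)) = -31*(1 - 6)²*(-5/2) = -31*(-5)²*(-5/2) = -31*25*(-5/2) = -775*(-5/2) = 3875/2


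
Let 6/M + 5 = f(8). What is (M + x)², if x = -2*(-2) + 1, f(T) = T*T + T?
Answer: 116281/4489 ≈ 25.904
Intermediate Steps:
f(T) = T + T² (f(T) = T² + T = T + T²)
M = 6/67 (M = 6/(-5 + 8*(1 + 8)) = 6/(-5 + 8*9) = 6/(-5 + 72) = 6/67 ≈ 0.089552)
x = 5 (x = 4 + 1 = 5)
(M + x)² = (6/67 + 5)² = (341/67)² = 116281/4489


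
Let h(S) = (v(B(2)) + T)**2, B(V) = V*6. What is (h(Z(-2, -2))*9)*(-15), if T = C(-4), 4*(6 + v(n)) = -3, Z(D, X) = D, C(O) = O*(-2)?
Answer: -3375/16 ≈ -210.94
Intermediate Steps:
C(O) = -2*O
B(V) = 6*V
v(n) = -27/4 (v(n) = -6 + (1/4)*(-3) = -6 - 3/4 = -27/4)
T = 8 (T = -2*(-4) = 8)
h(S) = 25/16 (h(S) = (-27/4 + 8)**2 = (5/4)**2 = 25/16)
(h(Z(-2, -2))*9)*(-15) = ((25/16)*9)*(-15) = (225/16)*(-15) = -3375/16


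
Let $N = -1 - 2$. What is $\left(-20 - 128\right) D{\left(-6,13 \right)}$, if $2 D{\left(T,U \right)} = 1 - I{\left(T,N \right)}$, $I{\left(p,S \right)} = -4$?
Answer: $-370$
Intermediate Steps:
$N = -3$ ($N = -1 - 2 = -3$)
$D{\left(T,U \right)} = \frac{5}{2}$ ($D{\left(T,U \right)} = \frac{1 - -4}{2} = \frac{1 + 4}{2} = \frac{1}{2} \cdot 5 = \frac{5}{2}$)
$\left(-20 - 128\right) D{\left(-6,13 \right)} = \left(-20 - 128\right) \frac{5}{2} = \left(-148\right) \frac{5}{2} = -370$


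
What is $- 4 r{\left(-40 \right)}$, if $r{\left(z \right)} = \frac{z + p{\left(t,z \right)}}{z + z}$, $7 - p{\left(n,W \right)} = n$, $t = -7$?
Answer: $- \frac{13}{10} \approx -1.3$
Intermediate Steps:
$p{\left(n,W \right)} = 7 - n$
$r{\left(z \right)} = \frac{14 + z}{2 z}$ ($r{\left(z \right)} = \frac{z + \left(7 - -7\right)}{z + z} = \frac{z + \left(7 + 7\right)}{2 z} = \left(z + 14\right) \frac{1}{2 z} = \left(14 + z\right) \frac{1}{2 z} = \frac{14 + z}{2 z}$)
$- 4 r{\left(-40 \right)} = - 4 \frac{14 - 40}{2 \left(-40\right)} = - 4 \cdot \frac{1}{2} \left(- \frac{1}{40}\right) \left(-26\right) = \left(-4\right) \frac{13}{40} = - \frac{13}{10}$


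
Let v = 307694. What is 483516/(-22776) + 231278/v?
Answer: -5979474349/292001606 ≈ -20.478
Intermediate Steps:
483516/(-22776) + 231278/v = 483516/(-22776) + 231278/307694 = 483516*(-1/22776) + 231278*(1/307694) = -40293/1898 + 115639/153847 = -5979474349/292001606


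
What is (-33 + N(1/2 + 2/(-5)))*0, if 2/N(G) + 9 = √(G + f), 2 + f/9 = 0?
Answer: 0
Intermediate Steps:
f = -18 (f = -18 + 9*0 = -18 + 0 = -18)
N(G) = 2/(-9 + √(-18 + G)) (N(G) = 2/(-9 + √(G - 18)) = 2/(-9 + √(-18 + G)))
(-33 + N(1/2 + 2/(-5)))*0 = (-33 + 2/(-9 + √(-18 + (1/2 + 2/(-5)))))*0 = (-33 + 2/(-9 + √(-18 + (1*(½) + 2*(-⅕)))))*0 = (-33 + 2/(-9 + √(-18 + (½ - ⅖))))*0 = (-33 + 2/(-9 + √(-18 + ⅒)))*0 = (-33 + 2/(-9 + √(-179/10)))*0 = (-33 + 2/(-9 + I*√1790/10))*0 = 0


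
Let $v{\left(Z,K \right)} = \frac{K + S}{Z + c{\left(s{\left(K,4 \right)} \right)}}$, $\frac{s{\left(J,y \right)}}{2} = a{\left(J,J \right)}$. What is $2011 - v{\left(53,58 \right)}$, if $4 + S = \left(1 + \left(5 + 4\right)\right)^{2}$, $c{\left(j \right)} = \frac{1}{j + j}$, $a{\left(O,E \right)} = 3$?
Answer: $\frac{182737}{91} \approx 2008.1$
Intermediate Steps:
$s{\left(J,y \right)} = 6$ ($s{\left(J,y \right)} = 2 \cdot 3 = 6$)
$c{\left(j \right)} = \frac{1}{2 j}$
$S = 96$ ($S = -4 + \left(1 + \left(5 + 4\right)\right)^{2} = -4 + \left(1 + 9\right)^{2} = -4 + 10^{2} = -4 + 100 = 96$)
$v{\left(Z,K \right)} = \frac{96 + K}{\frac{1}{12} + Z}$ ($v{\left(Z,K \right)} = \frac{K + 96}{Z + \frac{1}{2 \cdot 6}} = \frac{96 + K}{Z + \frac{1}{2} \cdot \frac{1}{6}} = \frac{96 + K}{Z + \frac{1}{12}} = \frac{96 + K}{\frac{1}{12} + Z}$)
$2011 - v{\left(53,58 \right)} = 2011 - \frac{12 \left(96 + 58\right)}{1 + 12 \cdot 53} = 2011 - 12 \frac{1}{1 + 636} \cdot 154 = 2011 - 12 \cdot \frac{1}{637} \cdot 154 = 2011 - \frac{264}{91} = \frac{182737}{91}$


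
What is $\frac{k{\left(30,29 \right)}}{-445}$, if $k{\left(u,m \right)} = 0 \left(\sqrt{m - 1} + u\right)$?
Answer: $0$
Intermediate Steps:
$k{\left(u,m \right)} = 0$ ($k{\left(u,m \right)} = 0 \left(\sqrt{-1 + m} + u\right) = 0 \left(u + \sqrt{-1 + m}\right) = 0$)
$\frac{k{\left(30,29 \right)}}{-445} = \frac{0}{-445} = 0 \left(- \frac{1}{445}\right) = 0$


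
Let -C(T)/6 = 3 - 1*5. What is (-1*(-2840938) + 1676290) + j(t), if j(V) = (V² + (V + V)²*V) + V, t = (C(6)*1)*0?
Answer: 4517228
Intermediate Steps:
C(T) = 12 (C(T) = -6*(3 - 1*5) = -6*(3 - 5) = -6*(-2) = 12)
t = 0 (t = (12*1)*0 = 12*0 = 0)
j(V) = V + V² + 4*V³ (j(V) = (V² + (2*V)²*V) + V = (V² + (4*V²)*V) + V = (V² + 4*V³) + V = V + V² + 4*V³)
(-1*(-2840938) + 1676290) + j(t) = (-1*(-2840938) + 1676290) + 0*(1 + 0 + 4*0²) = (2840938 + 1676290) + 0*(1 + 0 + 4*0) = 4517228 + 0*(1 + 0 + 0) = 4517228 + 0*1 = 4517228 + 0 = 4517228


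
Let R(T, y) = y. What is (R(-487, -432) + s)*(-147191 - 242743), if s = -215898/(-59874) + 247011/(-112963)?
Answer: 2280294262509192/13581419 ≈ 1.6790e+8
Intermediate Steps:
s = 1599824860/1127257777 (s = -215898*(-1/59874) + 247011*(-1/112963) = 35983/9979 - 247011/112963 = 1599824860/1127257777 ≈ 1.4192)
(R(-487, -432) + s)*(-147191 - 242743) = (-432 + 1599824860/1127257777)*(-147191 - 242743) = -485375534804/1127257777*(-389934) = 2280294262509192/13581419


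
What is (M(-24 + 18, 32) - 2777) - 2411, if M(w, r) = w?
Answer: -5194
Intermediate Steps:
(M(-24 + 18, 32) - 2777) - 2411 = ((-24 + 18) - 2777) - 2411 = (-6 - 2777) - 2411 = -2783 - 2411 = -5194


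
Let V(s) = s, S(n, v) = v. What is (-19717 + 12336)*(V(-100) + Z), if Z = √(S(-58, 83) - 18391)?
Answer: 738100 - 14762*I*√4577 ≈ 7.381e+5 - 9.987e+5*I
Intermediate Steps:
Z = 2*I*√4577 (Z = √(83 - 18391) = √(-18308) = 2*I*√4577 ≈ 135.31*I)
(-19717 + 12336)*(V(-100) + Z) = (-19717 + 12336)*(-100 + 2*I*√4577) = -7381*(-100 + 2*I*√4577) = 738100 - 14762*I*√4577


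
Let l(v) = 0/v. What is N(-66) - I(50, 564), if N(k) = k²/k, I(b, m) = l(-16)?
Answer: -66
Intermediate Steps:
l(v) = 0
I(b, m) = 0
N(k) = k
N(-66) - I(50, 564) = -66 - 1*0 = -66 + 0 = -66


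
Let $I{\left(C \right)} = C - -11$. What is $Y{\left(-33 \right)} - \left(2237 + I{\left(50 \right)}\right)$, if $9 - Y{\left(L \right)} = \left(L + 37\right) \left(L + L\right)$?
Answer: $-2025$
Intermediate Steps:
$I{\left(C \right)} = 11 + C$ ($I{\left(C \right)} = C + 11 = 11 + C$)
$Y{\left(L \right)} = 9 - 2 L \left(37 + L\right)$ ($Y{\left(L \right)} = 9 - \left(L + 37\right) \left(L + L\right) = 9 - \left(37 + L\right) 2 L = 9 - 2 L \left(37 + L\right)$)
$Y{\left(-33 \right)} - \left(2237 + I{\left(50 \right)}\right) = \left(9 - -2442 - 2 \left(-33\right)^{2}\right) - \left(2237 + \left(11 + 50\right)\right) = \left(9 + 2442 - 2178\right) - \left(2237 + 61\right) = \left(9 + 2442 - 2178\right) - 2298 = 273 - 2298 = -2025$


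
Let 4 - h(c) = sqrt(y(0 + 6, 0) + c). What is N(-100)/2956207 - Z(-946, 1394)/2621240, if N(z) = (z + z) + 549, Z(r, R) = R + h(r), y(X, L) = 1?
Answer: -1608982313/3874464018340 + 3*I*sqrt(105)/2621240 ≈ -0.00041528 + 1.1728e-5*I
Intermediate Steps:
h(c) = 4 - sqrt(1 + c)
Z(r, R) = 4 + R - sqrt(1 + r) (Z(r, R) = R + (4 - sqrt(1 + r)) = 4 + R - sqrt(1 + r))
N(z) = 549 + 2*z (N(z) = 2*z + 549 = 549 + 2*z)
N(-100)/2956207 - Z(-946, 1394)/2621240 = (549 + 2*(-100))/2956207 - (4 + 1394 - sqrt(1 - 946))/2621240 = (549 - 200)*(1/2956207) - (4 + 1394 - sqrt(-945))*(1/2621240) = 349*(1/2956207) - (4 + 1394 - 3*I*sqrt(105))*(1/2621240) = 349/2956207 - (4 + 1394 - 3*I*sqrt(105))*(1/2621240) = 349/2956207 - (1398 - 3*I*sqrt(105))*(1/2621240) = 349/2956207 + (-1398 + 3*I*sqrt(105))*(1/2621240) = 349/2956207 + (-699/1310620 + 3*I*sqrt(105)/2621240) = -1608982313/3874464018340 + 3*I*sqrt(105)/2621240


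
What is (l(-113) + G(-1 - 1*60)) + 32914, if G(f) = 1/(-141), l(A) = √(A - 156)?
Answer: 4640873/141 + I*√269 ≈ 32914.0 + 16.401*I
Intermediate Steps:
l(A) = √(-156 + A)
G(f) = -1/141
(l(-113) + G(-1 - 1*60)) + 32914 = (√(-156 - 113) - 1/141) + 32914 = (√(-269) - 1/141) + 32914 = (I*√269 - 1/141) + 32914 = (-1/141 + I*√269) + 32914 = 4640873/141 + I*√269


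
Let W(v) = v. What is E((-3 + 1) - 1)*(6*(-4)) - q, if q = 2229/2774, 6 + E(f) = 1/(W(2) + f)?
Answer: 463803/2774 ≈ 167.20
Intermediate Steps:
E(f) = -6 + 1/(2 + f)
q = 2229/2774 (q = 2229*(1/2774) = 2229/2774 ≈ 0.80353)
E((-3 + 1) - 1)*(6*(-4)) - q = ((-11 - 6*((-3 + 1) - 1))/(2 + ((-3 + 1) - 1)))*(6*(-4)) - 1*2229/2774 = ((-11 - 6*(-2 - 1))/(2 + (-2 - 1)))*(-24) - 2229/2774 = ((-11 - 6*(-3))/(2 - 3))*(-24) - 2229/2774 = ((-11 + 18)/(-1))*(-24) - 2229/2774 = -1*7*(-24) - 2229/2774 = -7*(-24) - 2229/2774 = 168 - 2229/2774 = 463803/2774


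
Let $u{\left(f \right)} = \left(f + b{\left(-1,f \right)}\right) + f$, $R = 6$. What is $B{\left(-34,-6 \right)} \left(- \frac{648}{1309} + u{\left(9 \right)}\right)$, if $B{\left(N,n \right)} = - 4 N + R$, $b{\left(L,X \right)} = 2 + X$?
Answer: $\frac{5298446}{1309} \approx 4047.7$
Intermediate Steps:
$B{\left(N,n \right)} = 6 - 4 N$ ($B{\left(N,n \right)} = - 4 N + 6 = 6 - 4 N$)
$u{\left(f \right)} = 2 + 3 f$ ($u{\left(f \right)} = \left(f + \left(2 + f\right)\right) + f = \left(2 + 2 f\right) + f = 2 + 3 f$)
$B{\left(-34,-6 \right)} \left(- \frac{648}{1309} + u{\left(9 \right)}\right) = \left(6 - -136\right) \left(- \frac{648}{1309} + \left(2 + 3 \cdot 9\right)\right) = \left(6 + 136\right) \left(\left(-648\right) \frac{1}{1309} + \left(2 + 27\right)\right) = 142 \left(- \frac{648}{1309} + 29\right) = 142 \cdot \frac{37313}{1309} = \frac{5298446}{1309}$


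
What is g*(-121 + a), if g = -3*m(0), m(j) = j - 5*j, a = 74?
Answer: 0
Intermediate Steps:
m(j) = -4*j
g = 0 (g = -(-12)*0 = -3*0 = 0)
g*(-121 + a) = 0*(-121 + 74) = 0*(-47) = 0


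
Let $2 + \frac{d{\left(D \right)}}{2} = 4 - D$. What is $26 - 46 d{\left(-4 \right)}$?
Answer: $-526$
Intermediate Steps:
$d{\left(D \right)} = 4 - 2 D$ ($d{\left(D \right)} = -4 + 2 \left(4 - D\right) = -4 - \left(-8 + 2 D\right) = 4 - 2 D$)
$26 - 46 d{\left(-4 \right)} = 26 - 46 \left(4 - -8\right) = 26 - 46 \left(4 + 8\right) = 26 - 552 = -526$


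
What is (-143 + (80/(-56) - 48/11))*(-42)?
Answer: 68742/11 ≈ 6249.3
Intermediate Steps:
(-143 + (80/(-56) - 48/11))*(-42) = (-143 + (80*(-1/56) - 48*1/11))*(-42) = (-143 + (-10/7 - 48/11))*(-42) = (-143 - 446/77)*(-42) = -11457/77*(-42) = 68742/11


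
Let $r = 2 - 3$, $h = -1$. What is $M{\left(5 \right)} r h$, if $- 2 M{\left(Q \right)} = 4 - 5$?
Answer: $\frac{1}{2} \approx 0.5$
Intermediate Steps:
$M{\left(Q \right)} = \frac{1}{2}$ ($M{\left(Q \right)} = - \frac{4 - 5}{2} = \left(- \frac{1}{2}\right) \left(-1\right) = \frac{1}{2}$)
$r = -1$ ($r = 2 - 3 = -1$)
$M{\left(5 \right)} r h = \frac{1}{2} \left(-1\right) \left(-1\right) = \left(- \frac{1}{2}\right) \left(-1\right) = \frac{1}{2}$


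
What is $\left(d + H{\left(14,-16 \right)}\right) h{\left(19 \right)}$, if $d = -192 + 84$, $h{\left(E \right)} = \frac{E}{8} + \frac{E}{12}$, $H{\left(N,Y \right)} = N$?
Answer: $- \frac{4465}{12} \approx -372.08$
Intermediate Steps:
$h{\left(E \right)} = \frac{5 E}{24}$ ($h{\left(E \right)} = E \frac{1}{8} + E \frac{1}{12} = \frac{E}{8} + \frac{E}{12} = \frac{5 E}{24}$)
$d = -108$
$\left(d + H{\left(14,-16 \right)}\right) h{\left(19 \right)} = \left(-108 + 14\right) \frac{5}{24} \cdot 19 = \left(-94\right) \frac{95}{24} = - \frac{4465}{12}$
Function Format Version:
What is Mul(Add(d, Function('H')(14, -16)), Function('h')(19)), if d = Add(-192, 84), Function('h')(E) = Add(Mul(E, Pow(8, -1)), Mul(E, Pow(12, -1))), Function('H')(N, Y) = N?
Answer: Rational(-4465, 12) ≈ -372.08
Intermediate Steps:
Function('h')(E) = Mul(Rational(5, 24), E) (Function('h')(E) = Add(Mul(E, Rational(1, 8)), Mul(E, Rational(1, 12))) = Add(Mul(Rational(1, 8), E), Mul(Rational(1, 12), E)) = Mul(Rational(5, 24), E))
d = -108
Mul(Add(d, Function('H')(14, -16)), Function('h')(19)) = Mul(Add(-108, 14), Mul(Rational(5, 24), 19)) = Mul(-94, Rational(95, 24)) = Rational(-4465, 12)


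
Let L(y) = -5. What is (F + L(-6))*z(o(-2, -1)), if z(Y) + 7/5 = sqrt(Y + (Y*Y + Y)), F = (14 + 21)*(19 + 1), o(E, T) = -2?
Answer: -973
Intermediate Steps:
F = 700 (F = 35*20 = 700)
z(Y) = -7/5 + sqrt(Y**2 + 2*Y) (z(Y) = -7/5 + sqrt(Y + (Y*Y + Y)) = -7/5 + sqrt(Y + (Y**2 + Y)) = -7/5 + sqrt(Y + (Y + Y**2)) = -7/5 + sqrt(Y**2 + 2*Y))
(F + L(-6))*z(o(-2, -1)) = (700 - 5)*(-7/5 + sqrt(-2*(2 - 2))) = 695*(-7/5 + sqrt(-2*0)) = 695*(-7/5 + sqrt(0)) = 695*(-7/5 + 0) = 695*(-7/5) = -973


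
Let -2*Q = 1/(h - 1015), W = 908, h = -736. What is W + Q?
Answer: 3179817/3502 ≈ 908.00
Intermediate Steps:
Q = 1/3502 (Q = -1/(2*(-736 - 1015)) = -½/(-1751) = -½*(-1/1751) = 1/3502 ≈ 0.00028555)
W + Q = 908 + 1/3502 = 3179817/3502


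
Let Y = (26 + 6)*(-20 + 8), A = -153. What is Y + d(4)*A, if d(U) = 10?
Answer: -1914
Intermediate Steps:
Y = -384 (Y = 32*(-12) = -384)
Y + d(4)*A = -384 + 10*(-153) = -384 - 1530 = -1914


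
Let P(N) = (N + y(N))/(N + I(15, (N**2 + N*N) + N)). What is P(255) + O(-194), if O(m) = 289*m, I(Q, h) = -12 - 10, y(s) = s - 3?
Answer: -13062871/233 ≈ -56064.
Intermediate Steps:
y(s) = -3 + s
I(Q, h) = -22
P(N) = (-3 + 2*N)/(-22 + N) (P(N) = (N + (-3 + N))/(N - 22) = (-3 + 2*N)/(-22 + N))
P(255) + O(-194) = (-3 + 2*255)/(-22 + 255) + 289*(-194) = (-3 + 510)/233 - 56066 = (1/233)*507 - 56066 = 507/233 - 56066 = -13062871/233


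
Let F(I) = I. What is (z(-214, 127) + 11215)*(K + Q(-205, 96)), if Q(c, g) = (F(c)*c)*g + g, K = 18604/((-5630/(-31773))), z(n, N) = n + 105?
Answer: 129414427366716/2815 ≈ 4.5973e+10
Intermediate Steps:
z(n, N) = 105 + n
K = 295552446/2815 (K = 18604/((-5630*(-1/31773))) = 18604/(5630/31773) = 18604*(31773/5630) = 295552446/2815 ≈ 1.0499e+5)
Q(c, g) = g + g*c² (Q(c, g) = (c*c)*g + g = c²*g + g = g*c² + g = g + g*c²)
(z(-214, 127) + 11215)*(K + Q(-205, 96)) = ((105 - 214) + 11215)*(295552446/2815 + 96*(1 + (-205)²)) = (-109 + 11215)*(295552446/2815 + 96*(1 + 42025)) = 11106*(295552446/2815 + 96*42026) = 11106*(295552446/2815 + 4034496) = 11106*(11652658686/2815) = 129414427366716/2815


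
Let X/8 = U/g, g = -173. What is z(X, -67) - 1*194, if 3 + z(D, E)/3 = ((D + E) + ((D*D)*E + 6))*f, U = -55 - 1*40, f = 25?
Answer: -3035579762/29929 ≈ -1.0143e+5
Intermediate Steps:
U = -95 (U = -55 - 40 = -95)
X = 760/173 (X = 8*(-95/(-173)) = 8*(-95*(-1/173)) = 8*(95/173) = 760/173 ≈ 4.3931)
z(D, E) = 441 + 75*D + 75*E + 75*E*D**2 (z(D, E) = -9 + 3*(((D + E) + ((D*D)*E + 6))*25) = -9 + 3*(((D + E) + (D**2*E + 6))*25) = -9 + 3*(((D + E) + (E*D**2 + 6))*25) = -9 + 3*(((D + E) + (6 + E*D**2))*25) = -9 + 3*((6 + D + E + E*D**2)*25) = -9 + 3*(150 + 25*D + 25*E + 25*E*D**2) = -9 + (450 + 75*D + 75*E + 75*E*D**2) = 441 + 75*D + 75*E + 75*E*D**2)
z(X, -67) - 1*194 = (441 + 75*(760/173) + 75*(-67) + 75*(-67)*(760/173)**2) - 1*194 = (441 + 57000/173 - 5025 + 75*(-67)*(577600/29929)) - 194 = (441 + 57000/173 - 5025 - 2902440000/29929) - 194 = -3029773536/29929 - 194 = -3035579762/29929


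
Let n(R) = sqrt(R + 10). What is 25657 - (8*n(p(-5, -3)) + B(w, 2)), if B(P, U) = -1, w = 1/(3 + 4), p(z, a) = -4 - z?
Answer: 25658 - 8*sqrt(11) ≈ 25631.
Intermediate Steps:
w = 1/7 ≈ 0.14286
n(R) = sqrt(10 + R)
25657 - (8*n(p(-5, -3)) + B(w, 2)) = 25657 - (8*sqrt(10 + (-4 - 1*(-5))) - 1) = 25657 - (8*sqrt(10 + (-4 + 5)) - 1) = 25657 - (8*sqrt(10 + 1) - 1) = 25657 - (8*sqrt(11) - 1) = 25657 - (-1 + 8*sqrt(11)) = 25657 + (1 - 8*sqrt(11)) = 25658 - 8*sqrt(11)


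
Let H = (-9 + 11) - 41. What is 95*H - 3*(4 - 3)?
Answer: -3708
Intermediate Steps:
H = -39 (H = 2 - 41 = -39)
95*H - 3*(4 - 3) = 95*(-39) - 3*(4 - 3) = -3705 - 3*1 = -3705 - 3 = -3708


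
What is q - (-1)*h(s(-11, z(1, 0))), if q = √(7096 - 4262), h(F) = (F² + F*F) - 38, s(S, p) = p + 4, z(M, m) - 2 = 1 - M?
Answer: 34 + √2834 ≈ 87.235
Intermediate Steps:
z(M, m) = 3 - M (z(M, m) = 2 + (1 - M) = 3 - M)
s(S, p) = 4 + p
h(F) = -38 + 2*F² (h(F) = (F² + F²) - 38 = 2*F² - 38 = -38 + 2*F²)
q = √2834 ≈ 53.235
q - (-1)*h(s(-11, z(1, 0))) = √2834 - (-1)*(-38 + 2*(4 + (3 - 1*1))²) = √2834 - (-1)*(-38 + 2*(4 + (3 - 1))²) = √2834 - (-1)*(-38 + 2*(4 + 2)²) = √2834 - (-1)*(-38 + 2*6²) = √2834 - (-1)*(-38 + 2*36) = √2834 - (-1)*(-38 + 72) = √2834 - (-1)*34 = √2834 - 1*(-34) = √2834 + 34 = 34 + √2834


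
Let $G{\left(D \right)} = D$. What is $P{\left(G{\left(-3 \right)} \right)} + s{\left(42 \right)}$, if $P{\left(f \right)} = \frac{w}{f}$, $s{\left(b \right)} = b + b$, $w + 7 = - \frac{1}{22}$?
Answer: $\frac{5699}{66} \approx 86.349$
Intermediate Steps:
$w = - \frac{155}{22}$ ($w = -7 - \frac{1}{22} = - \frac{155}{22} \approx -7.0455$)
$s{\left(b \right)} = 2 b$
$P{\left(f \right)} = - \frac{155}{22 f}$
$P{\left(G{\left(-3 \right)} \right)} + s{\left(42 \right)} = - \frac{155}{22 \left(-3\right)} + 2 \cdot 42 = \left(- \frac{155}{22}\right) \left(- \frac{1}{3}\right) + 84 = \frac{155}{66} + 84 = \frac{5699}{66}$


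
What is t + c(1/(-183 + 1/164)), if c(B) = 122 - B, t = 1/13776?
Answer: 50440936667/413431536 ≈ 122.01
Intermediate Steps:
t = 1/13776 ≈ 7.2590e-5
t + c(1/(-183 + 1/164)) = 1/13776 + (122 - 1/(-183 + 1/164)) = 1/13776 + (122 - 1/(-30011/164)) = 1/13776 + (122 - 1*(-164/30011)) = 1/13776 + (122 + 164/30011) = 1/13776 + 3661506/30011 = 50440936667/413431536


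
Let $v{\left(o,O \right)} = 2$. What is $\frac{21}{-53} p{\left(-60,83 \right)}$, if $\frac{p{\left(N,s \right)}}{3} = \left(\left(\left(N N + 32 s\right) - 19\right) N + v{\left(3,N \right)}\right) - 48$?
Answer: $\frac{23578758}{53} \approx 4.4488 \cdot 10^{5}$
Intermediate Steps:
$p{\left(N,s \right)} = -138 + 3 N \left(-19 + N^{2} + 32 s\right)$ ($p{\left(N,s \right)} = 3 \left(\left(\left(\left(N N + 32 s\right) - 19\right) N + 2\right) - 48\right) = 3 \left(\left(\left(\left(N^{2} + 32 s\right) - 19\right) N + 2\right) - 48\right) = 3 \left(\left(\left(-19 + N^{2} + 32 s\right) N + 2\right) - 48\right) = 3 \left(\left(N \left(-19 + N^{2} + 32 s\right) + 2\right) - 48\right) = 3 \left(\left(2 + N \left(-19 + N^{2} + 32 s\right)\right) - 48\right) = 3 \left(-46 + N \left(-19 + N^{2} + 32 s\right)\right) = -138 + 3 N \left(-19 + N^{2} + 32 s\right)$)
$\frac{21}{-53} p{\left(-60,83 \right)} = \frac{21}{-53} \left(-138 - -3420 + 3 \left(-60\right)^{3} + 96 \left(-60\right) 83\right) = 21 \left(- \frac{1}{53}\right) \left(-138 + 3420 + 3 \left(-216000\right) - 478080\right) = - \frac{21 \left(-138 + 3420 - 648000 - 478080\right)}{53} = \left(- \frac{21}{53}\right) \left(-1122798\right) = \frac{23578758}{53}$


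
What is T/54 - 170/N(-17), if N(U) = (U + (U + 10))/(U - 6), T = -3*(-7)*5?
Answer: -5795/36 ≈ -160.97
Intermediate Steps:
T = 105 (T = 21*5 = 105)
N(U) = (10 + 2*U)/(-6 + U) (N(U) = (U + (10 + U))/(-6 + U) = (10 + 2*U)/(-6 + U))
T/54 - 170/N(-17) = 105/54 - 170*(-6 - 17)/(2*(5 - 17)) = 105*(1/54) - 170/(2*(-12)/(-23)) = 35/18 - 170/(2*(-1/23)*(-12)) = 35/18 - 170/24/23 = 35/18 - 170*23/24 = 35/18 - 1955/12 = -5795/36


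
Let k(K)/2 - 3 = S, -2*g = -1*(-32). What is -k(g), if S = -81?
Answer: 156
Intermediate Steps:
g = -16 (g = -(-1)*(-32)/2 = -½*32 = -16)
k(K) = -156 (k(K) = 6 + 2*(-81) = 6 - 162 = -156)
-k(g) = -1*(-156) = 156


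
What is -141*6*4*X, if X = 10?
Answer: -33840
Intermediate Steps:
-141*6*4*X = -141*6*4*10 = -3384*10 = -141*240 = -33840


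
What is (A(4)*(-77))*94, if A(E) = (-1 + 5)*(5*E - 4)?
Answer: -463232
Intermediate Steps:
A(E) = -16 + 20*E (A(E) = 4*(-4 + 5*E) = -16 + 20*E)
(A(4)*(-77))*94 = ((-16 + 20*4)*(-77))*94 = ((-16 + 80)*(-77))*94 = (64*(-77))*94 = -4928*94 = -463232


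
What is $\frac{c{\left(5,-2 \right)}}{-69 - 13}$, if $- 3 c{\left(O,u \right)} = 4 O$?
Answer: $\frac{10}{123} \approx 0.081301$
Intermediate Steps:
$c{\left(O,u \right)} = - \frac{4 O}{3}$
$\frac{c{\left(5,-2 \right)}}{-69 - 13} = \frac{\left(- \frac{4}{3}\right) 5}{-69 - 13} = - \frac{20}{3 \left(-82\right)} = \left(- \frac{20}{3}\right) \left(- \frac{1}{82}\right) = \frac{10}{123}$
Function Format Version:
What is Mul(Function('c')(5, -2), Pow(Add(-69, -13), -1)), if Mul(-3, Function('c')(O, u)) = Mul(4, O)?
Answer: Rational(10, 123) ≈ 0.081301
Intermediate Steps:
Function('c')(O, u) = Mul(Rational(-4, 3), O) (Function('c')(O, u) = Mul(Rational(-1, 3), Mul(4, O)) = Mul(Rational(-4, 3), O))
Mul(Function('c')(5, -2), Pow(Add(-69, -13), -1)) = Mul(Mul(Rational(-4, 3), 5), Pow(Add(-69, -13), -1)) = Mul(Rational(-20, 3), Pow(-82, -1)) = Mul(Rational(-20, 3), Rational(-1, 82)) = Rational(10, 123)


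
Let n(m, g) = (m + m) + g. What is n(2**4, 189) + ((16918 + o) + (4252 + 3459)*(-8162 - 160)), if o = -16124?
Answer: -64169927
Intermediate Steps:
n(m, g) = g + 2*m (n(m, g) = 2*m + g = g + 2*m)
n(2**4, 189) + ((16918 + o) + (4252 + 3459)*(-8162 - 160)) = (189 + 2*2**4) + ((16918 - 16124) + (4252 + 3459)*(-8162 - 160)) = (189 + 2*16) + (794 + 7711*(-8322)) = (189 + 32) + (794 - 64170942) = 221 - 64170148 = -64169927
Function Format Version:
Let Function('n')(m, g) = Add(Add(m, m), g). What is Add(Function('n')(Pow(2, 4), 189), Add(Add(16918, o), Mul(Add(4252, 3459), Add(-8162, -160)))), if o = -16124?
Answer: -64169927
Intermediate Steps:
Function('n')(m, g) = Add(g, Mul(2, m)) (Function('n')(m, g) = Add(Mul(2, m), g) = Add(g, Mul(2, m)))
Add(Function('n')(Pow(2, 4), 189), Add(Add(16918, o), Mul(Add(4252, 3459), Add(-8162, -160)))) = Add(Add(189, Mul(2, Pow(2, 4))), Add(Add(16918, -16124), Mul(Add(4252, 3459), Add(-8162, -160)))) = Add(Add(189, Mul(2, 16)), Add(794, Mul(7711, -8322))) = Add(Add(189, 32), Add(794, -64170942)) = Add(221, -64170148) = -64169927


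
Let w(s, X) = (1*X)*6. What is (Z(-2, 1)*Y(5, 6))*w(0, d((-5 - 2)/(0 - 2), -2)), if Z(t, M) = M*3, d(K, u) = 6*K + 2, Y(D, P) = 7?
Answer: 2898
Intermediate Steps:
d(K, u) = 2 + 6*K
w(s, X) = 6*X (w(s, X) = X*6 = 6*X)
Z(t, M) = 3*M
(Z(-2, 1)*Y(5, 6))*w(0, d((-5 - 2)/(0 - 2), -2)) = ((3*1)*7)*(6*(2 + 6*((-5 - 2)/(0 - 2)))) = (3*7)*(6*(2 + 6*(-7/(-2)))) = 21*(6*(2 + 6*(-7*(-½)))) = 21*(6*(2 + 6*(7/2))) = 21*(6*(2 + 21)) = 21*(6*23) = 21*138 = 2898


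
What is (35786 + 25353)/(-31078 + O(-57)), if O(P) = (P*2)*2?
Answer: -61139/31306 ≈ -1.9529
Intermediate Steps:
O(P) = 4*P (O(P) = (2*P)*2 = 4*P)
(35786 + 25353)/(-31078 + O(-57)) = (35786 + 25353)/(-31078 + 4*(-57)) = 61139/(-31078 - 228) = 61139/(-31306) = 61139*(-1/31306) = -61139/31306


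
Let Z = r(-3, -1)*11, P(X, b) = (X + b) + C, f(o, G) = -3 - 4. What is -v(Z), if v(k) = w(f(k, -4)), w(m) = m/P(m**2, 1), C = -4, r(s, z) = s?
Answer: 7/46 ≈ 0.15217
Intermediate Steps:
f(o, G) = -7
P(X, b) = -4 + X + b (P(X, b) = (X + b) - 4 = -4 + X + b)
w(m) = m/(-3 + m**2) (w(m) = m/(-4 + m**2 + 1) = m/(-3 + m**2))
Z = -33 (Z = -3*11 = -33)
v(k) = -7/46 (v(k) = -7/(-3 + (-7)**2) = -7/(-3 + 49) = -7/46)
-v(Z) = -1*(-7/46) = 7/46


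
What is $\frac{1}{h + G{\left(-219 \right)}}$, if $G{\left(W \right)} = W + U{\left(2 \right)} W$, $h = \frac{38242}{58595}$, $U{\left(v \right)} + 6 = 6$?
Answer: $- \frac{58595}{12794063} \approx -0.0045799$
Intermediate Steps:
$U{\left(v \right)} = 0$ ($U{\left(v \right)} = -6 + 6 = 0$)
$h = \frac{38242}{58595}$ ($h = 38242 \cdot \frac{1}{58595} = \frac{38242}{58595} \approx 0.65265$)
$G{\left(W \right)} = W$ ($G{\left(W \right)} = W + 0 W = W + 0 = W$)
$\frac{1}{h + G{\left(-219 \right)}} = \frac{1}{\frac{38242}{58595} - 219} = \frac{1}{- \frac{12794063}{58595}} = - \frac{58595}{12794063}$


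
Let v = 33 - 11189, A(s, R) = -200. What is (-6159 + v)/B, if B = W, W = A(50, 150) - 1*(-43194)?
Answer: -17315/42994 ≈ -0.40273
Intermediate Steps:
v = -11156
W = 42994 (W = -200 - 1*(-43194) = -200 + 43194 = 42994)
B = 42994
(-6159 + v)/B = (-6159 - 11156)/42994 = -17315*1/42994 = -17315/42994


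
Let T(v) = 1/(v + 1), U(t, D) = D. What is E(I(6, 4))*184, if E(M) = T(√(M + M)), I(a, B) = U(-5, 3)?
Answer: -184/5 + 184*√6/5 ≈ 53.341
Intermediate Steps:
I(a, B) = 3
T(v) = 1/(1 + v)
E(M) = 1/(1 + √2*√M) (E(M) = 1/(1 + √(M + M)) = 1/(1 + √(2*M)) = 1/(1 + √2*√M))
E(I(6, 4))*184 = 184/(1 + √2*√3) = 184/(1 + √6)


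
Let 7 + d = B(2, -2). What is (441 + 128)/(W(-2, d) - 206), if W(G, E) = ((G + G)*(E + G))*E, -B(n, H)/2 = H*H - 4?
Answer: -569/458 ≈ -1.2424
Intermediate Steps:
B(n, H) = 8 - 2*H² (B(n, H) = -2*(H*H - 4) = -2*(H² - 4) = -2*(-4 + H²) = 8 - 2*H²)
d = -7 (d = -7 + (8 - 2*(-2)²) = -7 + (8 - 2*4) = -7 + (8 - 8) = -7 + 0 = -7)
W(G, E) = 2*E*G*(E + G) (W(G, E) = ((2*G)*(E + G))*E = (2*G*(E + G))*E = 2*E*G*(E + G))
(441 + 128)/(W(-2, d) - 206) = (441 + 128)/(2*(-7)*(-2)*(-7 - 2) - 206) = 569/(2*(-7)*(-2)*(-9) - 206) = 569/(-252 - 206) = 569/(-458) = 569*(-1/458) = -569/458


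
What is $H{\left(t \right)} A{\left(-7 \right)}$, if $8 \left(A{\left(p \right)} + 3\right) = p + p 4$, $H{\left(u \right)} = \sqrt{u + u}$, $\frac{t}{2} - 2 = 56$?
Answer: $- \frac{59 \sqrt{58}}{4} \approx -112.33$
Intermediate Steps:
$t = 116$ ($t = 4 + 2 \cdot 56 = 4 + 112 = 116$)
$H{\left(u \right)} = \sqrt{2} \sqrt{u}$ ($H{\left(u \right)} = \sqrt{2 u} = \sqrt{2} \sqrt{u}$)
$A{\left(p \right)} = -3 + \frac{5 p}{8}$ ($A{\left(p \right)} = -3 + \frac{p + p 4}{8} = -3 + \frac{p + 4 p}{8} = -3 + \frac{5 p}{8}$)
$H{\left(t \right)} A{\left(-7 \right)} = \sqrt{2} \sqrt{116} \left(-3 + \frac{5}{8} \left(-7\right)\right) = \sqrt{2} \cdot 2 \sqrt{29} \left(-3 - \frac{35}{8}\right) = 2 \sqrt{58} \left(- \frac{59}{8}\right) = - \frac{59 \sqrt{58}}{4}$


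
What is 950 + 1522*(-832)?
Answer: -1265354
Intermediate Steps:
950 + 1522*(-832) = 950 - 1266304 = -1265354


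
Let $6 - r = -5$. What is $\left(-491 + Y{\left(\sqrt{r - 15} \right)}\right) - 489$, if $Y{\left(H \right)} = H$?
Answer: $-980 + 2 i \approx -980.0 + 2.0 i$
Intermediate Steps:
$r = 11$ ($r = 6 - -5 = 6 + 5 = 11$)
$\left(-491 + Y{\left(\sqrt{r - 15} \right)}\right) - 489 = \left(-491 + \sqrt{11 - 15}\right) - 489 = \left(-491 + \sqrt{-4}\right) - 489 = \left(-491 + 2 i\right) - 489 = -980 + 2 i$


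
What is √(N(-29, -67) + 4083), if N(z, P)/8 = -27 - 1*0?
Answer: √3867 ≈ 62.185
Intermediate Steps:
N(z, P) = -216 (N(z, P) = 8*(-27 - 1*0) = 8*(-27 + 0) = 8*(-27) = -216)
√(N(-29, -67) + 4083) = √(-216 + 4083) = √3867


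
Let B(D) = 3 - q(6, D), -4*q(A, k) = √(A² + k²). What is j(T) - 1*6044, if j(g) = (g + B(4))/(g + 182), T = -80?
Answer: -616565/102 + √13/204 ≈ -6044.7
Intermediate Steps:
q(A, k) = -√(A² + k²)/4
B(D) = 3 + √(36 + D²)/4 (B(D) = 3 - (-1)*√(6² + D²)/4 = 3 - (-1)*√(36 + D²)/4 = 3 + √(36 + D²)/4)
j(g) = (3 + g + √13/2)/(182 + g) (j(g) = (g + (3 + √(36 + 4²)/4))/(g + 182) = (g + (3 + √(36 + 16)/4))/(182 + g) = (g + (3 + √52/4))/(182 + g) = (g + (3 + (2*√13)/4))/(182 + g) = (g + (3 + √13/2))/(182 + g) = (3 + g + √13/2)/(182 + g))
j(T) - 1*6044 = (3 - 80 + √13/2)/(182 - 80) - 1*6044 = (-77 + √13/2)/102 - 6044 = (-77/102 + √13/204) - 6044 = -616565/102 + √13/204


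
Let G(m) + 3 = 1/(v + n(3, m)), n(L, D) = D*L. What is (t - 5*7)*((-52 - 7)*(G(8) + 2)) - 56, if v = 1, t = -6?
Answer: -59456/25 ≈ -2378.2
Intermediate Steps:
G(m) = -3 + 1/(1 + 3*m) (G(m) = -3 + 1/(1 + m*3) = -3 + 1/(1 + 3*m))
(t - 5*7)*((-52 - 7)*(G(8) + 2)) - 56 = (-6 - 5*7)*((-52 - 7)*((-2 - 9*8)/(1 + 3*8) + 2)) - 56 = (-6 - 35)*(-59*((-2 - 72)/(1 + 24) + 2)) - 56 = -(-2419)*(-74/25 + 2) - 56 = -(-2419)*(-24)/25 - 56 = -41*1416/25 - 56 = -58056/25 - 56 = -59456/25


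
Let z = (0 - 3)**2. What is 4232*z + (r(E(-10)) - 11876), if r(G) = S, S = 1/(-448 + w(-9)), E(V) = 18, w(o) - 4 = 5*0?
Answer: 11638127/444 ≈ 26212.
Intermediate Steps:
w(o) = 4 (w(o) = 4 + 5*0 = 4 + 0 = 4)
S = -1/444 (S = 1/(-448 + 4) = 1/(-444) = -1/444 ≈ -0.0022523)
r(G) = -1/444
z = 9 (z = (-3)**2 = 9)
4232*z + (r(E(-10)) - 11876) = 4232*9 + (-1/444 - 11876) = 38088 - 5272945/444 = 11638127/444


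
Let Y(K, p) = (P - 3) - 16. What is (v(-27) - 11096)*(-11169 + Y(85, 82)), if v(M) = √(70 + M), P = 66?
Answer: 123409712 - 11122*√43 ≈ 1.2334e+8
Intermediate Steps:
Y(K, p) = 47 (Y(K, p) = (66 - 3) - 16 = 63 - 16 = 47)
(v(-27) - 11096)*(-11169 + Y(85, 82)) = (√(70 - 27) - 11096)*(-11169 + 47) = (√43 - 11096)*(-11122) = (-11096 + √43)*(-11122) = 123409712 - 11122*√43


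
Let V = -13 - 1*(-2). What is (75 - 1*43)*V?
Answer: -352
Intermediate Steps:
V = -11 (V = -13 + 2 = -11)
(75 - 1*43)*V = (75 - 1*43)*(-11) = (75 - 43)*(-11) = 32*(-11) = -352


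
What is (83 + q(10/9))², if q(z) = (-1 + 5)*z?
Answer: 619369/81 ≈ 7646.5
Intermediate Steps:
q(z) = 4*z
(83 + q(10/9))² = (83 + 4*(10/9))² = (83 + 40/9)² = (787/9)² = 619369/81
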